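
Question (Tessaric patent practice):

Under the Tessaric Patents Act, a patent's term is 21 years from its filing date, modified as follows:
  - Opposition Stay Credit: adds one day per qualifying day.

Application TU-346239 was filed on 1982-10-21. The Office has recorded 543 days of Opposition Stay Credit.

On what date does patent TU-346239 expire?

Base term: filing date + 21 years → 21 October 2003.
Opposition Stay Credit: +543 days → 16 April 2005.

2005-04-16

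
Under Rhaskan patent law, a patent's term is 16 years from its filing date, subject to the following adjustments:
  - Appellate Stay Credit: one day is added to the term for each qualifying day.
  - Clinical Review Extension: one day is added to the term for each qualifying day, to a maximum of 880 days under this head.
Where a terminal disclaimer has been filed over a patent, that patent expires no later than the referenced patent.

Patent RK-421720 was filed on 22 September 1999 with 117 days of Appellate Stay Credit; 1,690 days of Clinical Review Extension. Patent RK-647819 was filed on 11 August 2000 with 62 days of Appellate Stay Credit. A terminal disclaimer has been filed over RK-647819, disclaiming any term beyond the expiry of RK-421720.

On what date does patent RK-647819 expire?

2016-10-12

Natural term of RK-647819:
  Base: filing + 16 years → 11 August 2016.
  Appellate Stay Credit: +62 days → 12 October 2016.
Expiry of referenced patent RK-421720:
  Base: filing + 16 years → 22 September 2015.
  Appellate Stay Credit: +117 days → 17 January 2016.
  Clinical Review Extension: 1690 days claimed exceeds the 880-day cap, so +880 days → 15 June 2018.
Terminal disclaimer: RK-647819 expires on the earlier of 12 October 2016 and 15 June 2018.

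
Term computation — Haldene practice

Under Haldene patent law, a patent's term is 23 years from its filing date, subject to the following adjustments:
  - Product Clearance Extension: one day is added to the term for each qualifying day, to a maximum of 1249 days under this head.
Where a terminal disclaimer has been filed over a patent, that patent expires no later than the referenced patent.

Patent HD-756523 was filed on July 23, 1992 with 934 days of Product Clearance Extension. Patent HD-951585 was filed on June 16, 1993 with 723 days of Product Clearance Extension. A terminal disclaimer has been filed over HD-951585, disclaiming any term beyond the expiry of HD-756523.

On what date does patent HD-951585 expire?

February 11, 2018

Natural term of HD-951585:
  Base: filing + 23 years → 16 June 2016.
  Product Clearance Extension: 723 days (within the 1249-day cap) → +723 days → 9 June 2018.
Expiry of referenced patent HD-756523:
  Base: filing + 23 years → 23 July 2015.
  Product Clearance Extension: 934 days (within the 1249-day cap) → +934 days → 11 February 2018.
Terminal disclaimer: HD-951585 expires on the earlier of 9 June 2018 and 11 February 2018.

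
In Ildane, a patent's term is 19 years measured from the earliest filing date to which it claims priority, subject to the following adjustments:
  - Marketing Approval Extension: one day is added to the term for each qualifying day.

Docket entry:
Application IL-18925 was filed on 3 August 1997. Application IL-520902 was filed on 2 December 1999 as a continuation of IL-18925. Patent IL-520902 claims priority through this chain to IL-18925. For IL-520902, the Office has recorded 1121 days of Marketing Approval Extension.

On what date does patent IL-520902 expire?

Earliest priority filing: 3 August 1997.
Base term: 3 August 1997 + 19 years → 3 August 2016.
Marketing Approval Extension: +1121 days → 29 August 2019.

2019-08-29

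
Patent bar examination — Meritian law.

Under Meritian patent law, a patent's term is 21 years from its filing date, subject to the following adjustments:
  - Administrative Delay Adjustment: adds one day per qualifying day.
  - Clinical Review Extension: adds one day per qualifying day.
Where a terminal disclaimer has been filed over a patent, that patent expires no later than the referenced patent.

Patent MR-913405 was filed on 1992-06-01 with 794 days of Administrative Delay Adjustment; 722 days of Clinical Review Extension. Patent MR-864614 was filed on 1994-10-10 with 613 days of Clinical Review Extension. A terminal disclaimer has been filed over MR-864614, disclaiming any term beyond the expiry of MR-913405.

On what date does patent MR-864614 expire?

Natural term of MR-864614:
  Base: filing + 21 years → 10 October 2015.
  Clinical Review Extension: +613 days → 14 June 2017.
Expiry of referenced patent MR-913405:
  Base: filing + 21 years → 1 June 2013.
  Administrative Delay Adjustment: +794 days → 4 August 2015.
  Clinical Review Extension: +722 days → 26 July 2017.
Terminal disclaimer: MR-864614 expires on the earlier of 14 June 2017 and 26 July 2017.

June 14, 2017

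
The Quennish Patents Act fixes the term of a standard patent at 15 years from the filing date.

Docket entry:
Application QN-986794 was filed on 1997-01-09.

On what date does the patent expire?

2012-01-09

Filing date + 15 years → 9 January 2012.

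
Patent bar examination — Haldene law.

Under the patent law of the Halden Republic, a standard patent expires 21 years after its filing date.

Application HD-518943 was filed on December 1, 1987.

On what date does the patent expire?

Filing date + 21 years → 1 December 2008.

December 1, 2008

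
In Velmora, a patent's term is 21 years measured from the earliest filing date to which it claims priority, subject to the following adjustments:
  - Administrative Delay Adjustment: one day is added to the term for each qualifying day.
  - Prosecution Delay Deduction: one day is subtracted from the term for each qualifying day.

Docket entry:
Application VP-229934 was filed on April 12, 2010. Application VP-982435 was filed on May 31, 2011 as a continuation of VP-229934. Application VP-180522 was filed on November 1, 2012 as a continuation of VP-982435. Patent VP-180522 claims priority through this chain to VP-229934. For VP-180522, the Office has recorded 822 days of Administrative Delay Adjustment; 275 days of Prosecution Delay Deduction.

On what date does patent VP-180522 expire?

Earliest priority filing: 12 April 2010.
Base term: 12 April 2010 + 21 years → 12 April 2031.
Administrative Delay Adjustment: +822 days → 12 July 2033.
Prosecution Delay Deduction: −275 days → 10 October 2032.

2032-10-10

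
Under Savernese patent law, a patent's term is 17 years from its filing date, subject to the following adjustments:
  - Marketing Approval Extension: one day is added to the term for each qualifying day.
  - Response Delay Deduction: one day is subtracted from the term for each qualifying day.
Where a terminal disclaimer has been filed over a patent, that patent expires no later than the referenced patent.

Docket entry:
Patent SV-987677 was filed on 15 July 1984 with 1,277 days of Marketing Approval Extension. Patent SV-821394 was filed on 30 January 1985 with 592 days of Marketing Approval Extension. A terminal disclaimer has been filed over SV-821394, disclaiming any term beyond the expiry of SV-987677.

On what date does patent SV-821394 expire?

Natural term of SV-821394:
  Base: filing + 17 years → 30 January 2002.
  Marketing Approval Extension: +592 days → 14 September 2003.
Expiry of referenced patent SV-987677:
  Base: filing + 17 years → 15 July 2001.
  Marketing Approval Extension: +1277 days → 12 January 2005.
Terminal disclaimer: SV-821394 expires on the earlier of 14 September 2003 and 12 January 2005.

September 14, 2003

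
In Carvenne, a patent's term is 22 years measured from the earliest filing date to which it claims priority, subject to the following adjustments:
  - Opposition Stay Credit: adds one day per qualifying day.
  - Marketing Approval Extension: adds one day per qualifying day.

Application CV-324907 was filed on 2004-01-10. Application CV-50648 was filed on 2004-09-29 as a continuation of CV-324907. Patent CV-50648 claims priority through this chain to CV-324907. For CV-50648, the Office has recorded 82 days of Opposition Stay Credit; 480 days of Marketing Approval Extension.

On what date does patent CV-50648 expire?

July 26, 2027

Earliest priority filing: 10 January 2004.
Base term: 10 January 2004 + 22 years → 10 January 2026.
Opposition Stay Credit: +82 days → 2 April 2026.
Marketing Approval Extension: +480 days → 26 July 2027.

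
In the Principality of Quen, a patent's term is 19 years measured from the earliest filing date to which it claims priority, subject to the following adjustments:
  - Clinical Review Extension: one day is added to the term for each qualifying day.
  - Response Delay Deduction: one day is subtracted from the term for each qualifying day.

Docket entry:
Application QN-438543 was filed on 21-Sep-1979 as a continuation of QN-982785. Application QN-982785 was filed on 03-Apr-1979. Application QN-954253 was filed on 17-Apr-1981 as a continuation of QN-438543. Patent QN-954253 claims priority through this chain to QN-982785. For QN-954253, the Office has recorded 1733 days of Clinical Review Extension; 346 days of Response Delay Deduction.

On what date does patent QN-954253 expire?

January 19, 2002

Earliest priority filing: 3 April 1979.
Base term: 3 April 1979 + 19 years → 3 April 1998.
Clinical Review Extension: +1733 days → 31 December 2002.
Response Delay Deduction: −346 days → 19 January 2002.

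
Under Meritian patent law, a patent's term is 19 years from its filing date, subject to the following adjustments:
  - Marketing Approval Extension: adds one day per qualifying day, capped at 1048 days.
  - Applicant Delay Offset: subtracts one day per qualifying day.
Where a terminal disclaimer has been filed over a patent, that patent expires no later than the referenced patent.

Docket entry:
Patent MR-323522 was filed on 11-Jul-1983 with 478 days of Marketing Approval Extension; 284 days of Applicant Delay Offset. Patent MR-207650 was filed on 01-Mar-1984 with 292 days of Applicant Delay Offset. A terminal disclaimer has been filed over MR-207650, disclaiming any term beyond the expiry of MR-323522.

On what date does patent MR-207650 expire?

Natural term of MR-207650:
  Base: filing + 19 years → 1 March 2003.
  Applicant Delay Offset: −292 days → 13 May 2002.
Expiry of referenced patent MR-323522:
  Base: filing + 19 years → 11 July 2002.
  Marketing Approval Extension: 478 days (within the 1048-day cap) → +478 days → 1 November 2003.
  Applicant Delay Offset: −284 days → 21 January 2003.
Terminal disclaimer: MR-207650 expires on the earlier of 13 May 2002 and 21 January 2003.

2002-05-13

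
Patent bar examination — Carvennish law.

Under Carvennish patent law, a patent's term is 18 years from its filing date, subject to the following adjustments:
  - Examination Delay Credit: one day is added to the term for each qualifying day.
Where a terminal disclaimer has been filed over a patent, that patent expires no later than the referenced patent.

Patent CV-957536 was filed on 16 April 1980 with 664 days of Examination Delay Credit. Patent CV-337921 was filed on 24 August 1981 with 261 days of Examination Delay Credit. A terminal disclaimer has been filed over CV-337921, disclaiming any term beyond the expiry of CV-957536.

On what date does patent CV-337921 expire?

Natural term of CV-337921:
  Base: filing + 18 years → 24 August 1999.
  Examination Delay Credit: +261 days → 11 May 2000.
Expiry of referenced patent CV-957536:
  Base: filing + 18 years → 16 April 1998.
  Examination Delay Credit: +664 days → 9 February 2000.
Terminal disclaimer: CV-337921 expires on the earlier of 11 May 2000 and 9 February 2000.

February 9, 2000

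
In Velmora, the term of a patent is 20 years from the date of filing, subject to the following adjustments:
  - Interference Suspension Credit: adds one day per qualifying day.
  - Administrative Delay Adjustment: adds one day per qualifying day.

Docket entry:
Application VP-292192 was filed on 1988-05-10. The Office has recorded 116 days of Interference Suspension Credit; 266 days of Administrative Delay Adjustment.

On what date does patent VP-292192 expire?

Base term: filing date + 20 years → 10 May 2008.
Interference Suspension Credit: +116 days → 3 September 2008.
Administrative Delay Adjustment: +266 days → 27 May 2009.

2009-05-27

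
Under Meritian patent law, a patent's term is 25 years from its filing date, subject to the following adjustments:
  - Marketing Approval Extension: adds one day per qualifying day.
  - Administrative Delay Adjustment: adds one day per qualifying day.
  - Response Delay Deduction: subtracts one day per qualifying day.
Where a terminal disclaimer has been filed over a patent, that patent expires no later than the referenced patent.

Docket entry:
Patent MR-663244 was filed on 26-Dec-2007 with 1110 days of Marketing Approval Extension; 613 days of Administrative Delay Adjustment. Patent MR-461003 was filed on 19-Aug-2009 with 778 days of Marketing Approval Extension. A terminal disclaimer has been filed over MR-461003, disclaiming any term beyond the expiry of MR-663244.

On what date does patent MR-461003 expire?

2036-10-05

Natural term of MR-461003:
  Base: filing + 25 years → 19 August 2034.
  Marketing Approval Extension: +778 days → 5 October 2036.
Expiry of referenced patent MR-663244:
  Base: filing + 25 years → 26 December 2032.
  Marketing Approval Extension: +1110 days → 10 January 2036.
  Administrative Delay Adjustment: +613 days → 14 September 2037.
Terminal disclaimer: MR-461003 expires on the earlier of 5 October 2036 and 14 September 2037.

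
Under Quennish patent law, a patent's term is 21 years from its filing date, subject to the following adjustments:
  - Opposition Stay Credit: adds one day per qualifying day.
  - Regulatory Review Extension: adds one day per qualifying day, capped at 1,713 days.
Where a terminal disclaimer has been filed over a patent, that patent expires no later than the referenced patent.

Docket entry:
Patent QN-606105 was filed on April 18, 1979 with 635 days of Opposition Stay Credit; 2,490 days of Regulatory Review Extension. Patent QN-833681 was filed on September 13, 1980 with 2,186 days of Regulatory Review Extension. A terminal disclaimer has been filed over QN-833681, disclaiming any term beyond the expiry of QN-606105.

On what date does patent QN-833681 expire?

2006-05-23

Natural term of QN-833681:
  Base: filing + 21 years → 13 September 2001.
  Regulatory Review Extension: 2186 days claimed exceeds the 1713-day cap, so +1713 days → 23 May 2006.
Expiry of referenced patent QN-606105:
  Base: filing + 21 years → 18 April 2000.
  Opposition Stay Credit: +635 days → 13 January 2002.
  Regulatory Review Extension: 2490 days claimed exceeds the 1713-day cap, so +1713 days → 22 September 2006.
Terminal disclaimer: QN-833681 expires on the earlier of 23 May 2006 and 22 September 2006.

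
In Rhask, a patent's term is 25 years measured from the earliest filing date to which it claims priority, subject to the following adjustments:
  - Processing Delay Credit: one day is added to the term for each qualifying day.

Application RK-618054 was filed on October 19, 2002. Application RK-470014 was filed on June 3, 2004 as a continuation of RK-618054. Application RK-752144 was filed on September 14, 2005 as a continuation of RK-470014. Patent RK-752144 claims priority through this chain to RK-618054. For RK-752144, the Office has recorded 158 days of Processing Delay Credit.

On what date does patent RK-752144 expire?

Earliest priority filing: 19 October 2002.
Base term: 19 October 2002 + 25 years → 19 October 2027.
Processing Delay Credit: +158 days → 25 March 2028.

March 25, 2028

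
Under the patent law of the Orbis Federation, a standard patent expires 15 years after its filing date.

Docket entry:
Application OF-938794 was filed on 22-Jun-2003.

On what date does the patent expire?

June 22, 2018

Filing date + 15 years → 22 June 2018.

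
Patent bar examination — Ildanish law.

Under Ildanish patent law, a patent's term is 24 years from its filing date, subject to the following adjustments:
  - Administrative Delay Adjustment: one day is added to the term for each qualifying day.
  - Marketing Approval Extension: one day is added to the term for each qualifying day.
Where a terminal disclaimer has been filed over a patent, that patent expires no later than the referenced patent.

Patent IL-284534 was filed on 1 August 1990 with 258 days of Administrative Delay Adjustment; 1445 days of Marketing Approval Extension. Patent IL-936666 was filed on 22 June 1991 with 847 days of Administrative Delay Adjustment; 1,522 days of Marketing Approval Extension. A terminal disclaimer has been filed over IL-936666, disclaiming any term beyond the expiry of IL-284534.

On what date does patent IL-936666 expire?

Natural term of IL-936666:
  Base: filing + 24 years → 22 June 2015.
  Administrative Delay Adjustment: +847 days → 16 October 2017.
  Marketing Approval Extension: +1522 days → 16 December 2021.
Expiry of referenced patent IL-284534:
  Base: filing + 24 years → 1 August 2014.
  Administrative Delay Adjustment: +258 days → 16 April 2015.
  Marketing Approval Extension: +1445 days → 31 March 2019.
Terminal disclaimer: IL-936666 expires on the earlier of 16 December 2021 and 31 March 2019.

2019-03-31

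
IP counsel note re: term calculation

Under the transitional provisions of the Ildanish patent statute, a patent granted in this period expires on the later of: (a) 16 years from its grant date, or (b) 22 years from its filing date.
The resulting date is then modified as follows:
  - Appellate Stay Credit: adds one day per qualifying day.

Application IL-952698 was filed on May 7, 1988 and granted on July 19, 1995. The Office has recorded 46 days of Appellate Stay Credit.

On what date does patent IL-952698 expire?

September 3, 2011

(a) grant + 16 years → 19 July 2011.
(b) filing + 22 years → 7 May 2010.
Later of the two: 19 July 2011.
Appellate Stay Credit: +46 days → 3 September 2011.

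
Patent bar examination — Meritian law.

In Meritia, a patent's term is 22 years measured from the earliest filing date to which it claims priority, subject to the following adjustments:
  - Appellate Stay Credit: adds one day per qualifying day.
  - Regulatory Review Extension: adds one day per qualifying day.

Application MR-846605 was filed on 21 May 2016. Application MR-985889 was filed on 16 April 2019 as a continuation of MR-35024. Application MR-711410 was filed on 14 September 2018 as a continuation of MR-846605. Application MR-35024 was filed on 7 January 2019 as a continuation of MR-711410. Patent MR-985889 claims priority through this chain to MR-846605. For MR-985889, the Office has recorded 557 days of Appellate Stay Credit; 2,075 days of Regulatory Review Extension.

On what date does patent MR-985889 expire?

Earliest priority filing: 21 May 2016.
Base term: 21 May 2016 + 22 years → 21 May 2038.
Appellate Stay Credit: +557 days → 29 November 2039.
Regulatory Review Extension: +2075 days → 4 August 2045.

2045-08-04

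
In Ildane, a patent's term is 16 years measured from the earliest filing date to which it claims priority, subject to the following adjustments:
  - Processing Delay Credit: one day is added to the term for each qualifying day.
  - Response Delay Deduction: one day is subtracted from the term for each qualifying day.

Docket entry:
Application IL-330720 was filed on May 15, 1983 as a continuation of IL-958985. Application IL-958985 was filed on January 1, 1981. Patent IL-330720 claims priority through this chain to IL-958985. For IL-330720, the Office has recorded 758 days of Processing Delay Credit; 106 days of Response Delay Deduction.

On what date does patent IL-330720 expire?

1998-10-15

Earliest priority filing: 1 January 1981.
Base term: 1 January 1981 + 16 years → 1 January 1997.
Processing Delay Credit: +758 days → 29 January 1999.
Response Delay Deduction: −106 days → 15 October 1998.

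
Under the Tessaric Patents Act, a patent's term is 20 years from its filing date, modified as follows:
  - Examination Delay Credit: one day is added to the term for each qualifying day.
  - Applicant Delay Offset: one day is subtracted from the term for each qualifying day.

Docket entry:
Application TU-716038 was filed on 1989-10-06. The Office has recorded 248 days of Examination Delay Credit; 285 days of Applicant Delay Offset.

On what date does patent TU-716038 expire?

Base term: filing date + 20 years → 6 October 2009.
Examination Delay Credit: +248 days → 11 June 2010.
Applicant Delay Offset: −285 days → 30 August 2009.

August 30, 2009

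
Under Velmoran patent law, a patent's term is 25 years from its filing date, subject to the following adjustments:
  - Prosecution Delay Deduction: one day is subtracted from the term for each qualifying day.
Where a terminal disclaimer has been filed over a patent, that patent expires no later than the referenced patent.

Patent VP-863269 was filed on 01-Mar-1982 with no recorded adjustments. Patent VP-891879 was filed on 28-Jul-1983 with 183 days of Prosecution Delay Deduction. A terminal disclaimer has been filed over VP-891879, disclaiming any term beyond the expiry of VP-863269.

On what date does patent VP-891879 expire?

Natural term of VP-891879:
  Base: filing + 25 years → 28 July 2008.
  Prosecution Delay Deduction: −183 days → 27 January 2008.
Expiry of referenced patent VP-863269:
  Base: filing + 25 years → 1 March 2007.
Terminal disclaimer: VP-891879 expires on the earlier of 27 January 2008 and 1 March 2007.

March 1, 2007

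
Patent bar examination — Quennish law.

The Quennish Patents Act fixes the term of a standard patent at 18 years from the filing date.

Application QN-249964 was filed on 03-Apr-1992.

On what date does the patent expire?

Filing date + 18 years → 3 April 2010.

2010-04-03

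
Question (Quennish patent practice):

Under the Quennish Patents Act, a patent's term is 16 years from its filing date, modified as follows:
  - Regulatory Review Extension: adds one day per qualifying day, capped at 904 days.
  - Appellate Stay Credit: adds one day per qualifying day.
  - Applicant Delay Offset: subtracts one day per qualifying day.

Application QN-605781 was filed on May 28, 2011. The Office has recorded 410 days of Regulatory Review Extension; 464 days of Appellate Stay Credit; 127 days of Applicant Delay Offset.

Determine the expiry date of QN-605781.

Base term: filing date + 16 years → 28 May 2027.
Regulatory Review Extension: 410 days (within the 904-day cap) → +410 days → 11 July 2028.
Appellate Stay Credit: +464 days → 18 October 2029.
Applicant Delay Offset: −127 days → 13 June 2029.

2029-06-13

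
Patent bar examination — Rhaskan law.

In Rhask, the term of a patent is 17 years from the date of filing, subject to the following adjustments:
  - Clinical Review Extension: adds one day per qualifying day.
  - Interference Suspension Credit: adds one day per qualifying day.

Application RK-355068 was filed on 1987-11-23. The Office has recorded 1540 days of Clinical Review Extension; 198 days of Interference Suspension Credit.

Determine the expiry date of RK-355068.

Base term: filing date + 17 years → 23 November 2004.
Clinical Review Extension: +1540 days → 10 February 2009.
Interference Suspension Credit: +198 days → 27 August 2009.

August 27, 2009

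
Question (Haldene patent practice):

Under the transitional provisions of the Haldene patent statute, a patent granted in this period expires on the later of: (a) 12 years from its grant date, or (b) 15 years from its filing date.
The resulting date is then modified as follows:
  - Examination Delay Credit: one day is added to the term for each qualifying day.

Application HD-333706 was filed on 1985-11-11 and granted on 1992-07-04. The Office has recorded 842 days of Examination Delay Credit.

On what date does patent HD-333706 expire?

October 24, 2006

(a) grant + 12 years → 4 July 2004.
(b) filing + 15 years → 11 November 2000.
Later of the two: 4 July 2004.
Examination Delay Credit: +842 days → 24 October 2006.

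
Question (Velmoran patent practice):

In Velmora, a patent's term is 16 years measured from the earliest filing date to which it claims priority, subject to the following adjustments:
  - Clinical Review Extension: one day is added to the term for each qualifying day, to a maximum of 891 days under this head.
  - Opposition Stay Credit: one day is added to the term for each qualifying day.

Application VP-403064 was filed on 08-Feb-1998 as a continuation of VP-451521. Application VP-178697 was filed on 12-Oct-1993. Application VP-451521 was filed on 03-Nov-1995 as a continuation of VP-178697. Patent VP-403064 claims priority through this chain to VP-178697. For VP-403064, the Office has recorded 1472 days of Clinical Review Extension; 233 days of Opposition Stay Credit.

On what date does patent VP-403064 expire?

2012-11-09

Earliest priority filing: 12 October 1993.
Base term: 12 October 1993 + 16 years → 12 October 2009.
Clinical Review Extension: 1472 days claimed exceeds the 891-day cap, so +891 days → 21 March 2012.
Opposition Stay Credit: +233 days → 9 November 2012.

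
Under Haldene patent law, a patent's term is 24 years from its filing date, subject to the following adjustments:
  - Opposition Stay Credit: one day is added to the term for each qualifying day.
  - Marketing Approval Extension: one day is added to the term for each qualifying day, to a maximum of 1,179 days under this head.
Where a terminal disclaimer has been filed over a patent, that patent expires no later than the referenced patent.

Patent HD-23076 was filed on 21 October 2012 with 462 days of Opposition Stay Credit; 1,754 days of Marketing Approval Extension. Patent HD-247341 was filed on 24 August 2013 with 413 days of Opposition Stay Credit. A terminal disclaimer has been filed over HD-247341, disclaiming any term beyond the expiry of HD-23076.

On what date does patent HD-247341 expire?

Natural term of HD-247341:
  Base: filing + 24 years → 24 August 2037.
  Opposition Stay Credit: +413 days → 11 October 2038.
Expiry of referenced patent HD-23076:
  Base: filing + 24 years → 21 October 2036.
  Opposition Stay Credit: +462 days → 26 January 2038.
  Marketing Approval Extension: 1754 days claimed exceeds the 1179-day cap, so +1179 days → 19 April 2041.
Terminal disclaimer: HD-247341 expires on the earlier of 11 October 2038 and 19 April 2041.

2038-10-11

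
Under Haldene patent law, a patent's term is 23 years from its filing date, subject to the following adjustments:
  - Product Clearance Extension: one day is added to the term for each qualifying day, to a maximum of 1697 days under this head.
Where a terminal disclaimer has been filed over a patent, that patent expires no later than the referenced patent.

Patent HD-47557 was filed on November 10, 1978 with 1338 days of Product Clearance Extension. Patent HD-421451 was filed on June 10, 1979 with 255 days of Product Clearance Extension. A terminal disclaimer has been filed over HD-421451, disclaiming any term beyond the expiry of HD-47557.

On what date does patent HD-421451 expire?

Natural term of HD-421451:
  Base: filing + 23 years → 10 June 2002.
  Product Clearance Extension: 255 days (within the 1697-day cap) → +255 days → 20 February 2003.
Expiry of referenced patent HD-47557:
  Base: filing + 23 years → 10 November 2001.
  Product Clearance Extension: 1338 days (within the 1697-day cap) → +1338 days → 10 July 2005.
Terminal disclaimer: HD-421451 expires on the earlier of 20 February 2003 and 10 July 2005.

2003-02-20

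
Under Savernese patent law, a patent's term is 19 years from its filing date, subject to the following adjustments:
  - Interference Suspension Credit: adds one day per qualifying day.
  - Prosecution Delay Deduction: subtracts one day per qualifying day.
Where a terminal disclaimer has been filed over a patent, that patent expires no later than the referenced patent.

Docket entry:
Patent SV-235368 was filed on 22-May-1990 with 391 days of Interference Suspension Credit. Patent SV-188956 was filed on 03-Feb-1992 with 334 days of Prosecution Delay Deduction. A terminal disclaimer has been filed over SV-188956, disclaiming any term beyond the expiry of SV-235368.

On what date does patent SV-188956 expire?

Natural term of SV-188956:
  Base: filing + 19 years → 3 February 2011.
  Prosecution Delay Deduction: −334 days → 6 March 2010.
Expiry of referenced patent SV-235368:
  Base: filing + 19 years → 22 May 2009.
  Interference Suspension Credit: +391 days → 17 June 2010.
Terminal disclaimer: SV-188956 expires on the earlier of 6 March 2010 and 17 June 2010.

March 6, 2010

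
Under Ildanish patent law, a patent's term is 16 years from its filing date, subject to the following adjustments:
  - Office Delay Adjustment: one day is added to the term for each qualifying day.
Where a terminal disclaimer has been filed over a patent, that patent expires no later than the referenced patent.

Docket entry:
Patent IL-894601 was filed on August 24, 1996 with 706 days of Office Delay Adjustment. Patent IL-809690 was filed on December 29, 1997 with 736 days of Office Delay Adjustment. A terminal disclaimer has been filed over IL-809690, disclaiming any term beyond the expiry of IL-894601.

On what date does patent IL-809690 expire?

Natural term of IL-809690:
  Base: filing + 16 years → 29 December 2013.
  Office Delay Adjustment: +736 days → 4 January 2016.
Expiry of referenced patent IL-894601:
  Base: filing + 16 years → 24 August 2012.
  Office Delay Adjustment: +706 days → 31 July 2014.
Terminal disclaimer: IL-809690 expires on the earlier of 4 January 2016 and 31 July 2014.

July 31, 2014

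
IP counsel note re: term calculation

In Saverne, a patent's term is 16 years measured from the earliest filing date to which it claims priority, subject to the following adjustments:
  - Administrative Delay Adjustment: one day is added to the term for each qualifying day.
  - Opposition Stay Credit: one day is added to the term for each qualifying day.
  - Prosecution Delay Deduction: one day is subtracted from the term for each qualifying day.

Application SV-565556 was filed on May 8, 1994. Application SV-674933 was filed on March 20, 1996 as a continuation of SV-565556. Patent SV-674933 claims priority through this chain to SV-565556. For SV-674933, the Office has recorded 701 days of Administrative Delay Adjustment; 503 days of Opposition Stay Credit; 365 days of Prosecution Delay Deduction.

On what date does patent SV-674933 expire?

August 24, 2012

Earliest priority filing: 8 May 1994.
Base term: 8 May 1994 + 16 years → 8 May 2010.
Administrative Delay Adjustment: +701 days → 8 April 2012.
Opposition Stay Credit: +503 days → 24 August 2013.
Prosecution Delay Deduction: −365 days → 24 August 2012.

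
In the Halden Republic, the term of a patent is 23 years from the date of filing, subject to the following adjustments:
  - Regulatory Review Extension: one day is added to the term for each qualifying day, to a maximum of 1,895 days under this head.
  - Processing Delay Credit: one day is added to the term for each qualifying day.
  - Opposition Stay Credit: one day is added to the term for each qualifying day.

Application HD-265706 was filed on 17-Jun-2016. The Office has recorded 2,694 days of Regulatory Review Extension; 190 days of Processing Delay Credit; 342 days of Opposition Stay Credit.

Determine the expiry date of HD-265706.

2046-02-07

Base term: filing date + 23 years → 17 June 2039.
Regulatory Review Extension: 2694 days claimed exceeds the 1895-day cap, so +1895 days → 24 August 2044.
Processing Delay Credit: +190 days → 2 March 2045.
Opposition Stay Credit: +342 days → 7 February 2046.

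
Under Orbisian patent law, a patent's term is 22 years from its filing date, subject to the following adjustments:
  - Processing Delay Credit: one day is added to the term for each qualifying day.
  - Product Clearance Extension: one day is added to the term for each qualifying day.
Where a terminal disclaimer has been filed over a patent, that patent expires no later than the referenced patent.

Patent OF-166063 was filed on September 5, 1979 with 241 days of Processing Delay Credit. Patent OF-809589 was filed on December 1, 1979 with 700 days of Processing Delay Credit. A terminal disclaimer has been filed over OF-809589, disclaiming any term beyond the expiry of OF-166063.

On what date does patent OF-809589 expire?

Natural term of OF-809589:
  Base: filing + 22 years → 1 December 2001.
  Processing Delay Credit: +700 days → 1 November 2003.
Expiry of referenced patent OF-166063:
  Base: filing + 22 years → 5 September 2001.
  Processing Delay Credit: +241 days → 4 May 2002.
Terminal disclaimer: OF-809589 expires on the earlier of 1 November 2003 and 4 May 2002.

May 4, 2002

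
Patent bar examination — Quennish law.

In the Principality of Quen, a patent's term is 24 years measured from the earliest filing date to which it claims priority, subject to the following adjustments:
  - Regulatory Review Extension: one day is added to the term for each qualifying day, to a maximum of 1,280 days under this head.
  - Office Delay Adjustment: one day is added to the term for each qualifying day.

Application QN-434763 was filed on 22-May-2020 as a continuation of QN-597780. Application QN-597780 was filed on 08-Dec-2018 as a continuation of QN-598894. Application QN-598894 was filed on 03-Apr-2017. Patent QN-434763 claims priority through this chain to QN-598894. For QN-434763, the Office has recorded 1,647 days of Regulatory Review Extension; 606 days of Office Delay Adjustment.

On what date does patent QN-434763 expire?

Earliest priority filing: 3 April 2017.
Base term: 3 April 2017 + 24 years → 3 April 2041.
Regulatory Review Extension: 1647 days claimed exceeds the 1280-day cap, so +1280 days → 4 October 2044.
Office Delay Adjustment: +606 days → 2 June 2046.

2046-06-02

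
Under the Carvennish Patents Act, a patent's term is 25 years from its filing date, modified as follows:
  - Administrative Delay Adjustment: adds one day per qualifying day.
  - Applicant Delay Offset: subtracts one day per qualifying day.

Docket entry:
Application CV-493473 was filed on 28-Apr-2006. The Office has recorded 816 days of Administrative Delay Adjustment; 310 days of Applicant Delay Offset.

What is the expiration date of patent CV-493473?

Base term: filing date + 25 years → 28 April 2031.
Administrative Delay Adjustment: +816 days → 22 July 2033.
Applicant Delay Offset: −310 days → 15 September 2032.

September 15, 2032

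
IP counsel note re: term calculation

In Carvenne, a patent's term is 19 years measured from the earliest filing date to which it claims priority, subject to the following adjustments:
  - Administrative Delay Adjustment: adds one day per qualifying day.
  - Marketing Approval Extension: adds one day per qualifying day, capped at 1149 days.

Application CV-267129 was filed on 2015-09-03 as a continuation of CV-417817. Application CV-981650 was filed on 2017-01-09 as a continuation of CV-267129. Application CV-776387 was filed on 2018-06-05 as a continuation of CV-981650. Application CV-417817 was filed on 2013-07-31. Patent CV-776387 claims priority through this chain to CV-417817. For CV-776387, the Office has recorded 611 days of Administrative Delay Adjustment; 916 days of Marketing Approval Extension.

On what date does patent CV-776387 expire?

Earliest priority filing: 31 July 2013.
Base term: 31 July 2013 + 19 years → 31 July 2032.
Administrative Delay Adjustment: +611 days → 3 April 2034.
Marketing Approval Extension: 916 days (within the 1149-day cap) → +916 days → 5 October 2036.

2036-10-05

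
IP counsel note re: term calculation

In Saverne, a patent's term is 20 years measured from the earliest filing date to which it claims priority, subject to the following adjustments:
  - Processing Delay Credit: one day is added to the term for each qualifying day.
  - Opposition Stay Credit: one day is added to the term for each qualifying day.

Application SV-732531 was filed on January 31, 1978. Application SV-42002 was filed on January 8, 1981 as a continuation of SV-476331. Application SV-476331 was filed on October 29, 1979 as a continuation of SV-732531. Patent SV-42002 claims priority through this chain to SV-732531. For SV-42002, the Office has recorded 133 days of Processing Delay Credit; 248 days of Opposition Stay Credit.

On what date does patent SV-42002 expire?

February 16, 1999

Earliest priority filing: 31 January 1978.
Base term: 31 January 1978 + 20 years → 31 January 1998.
Processing Delay Credit: +133 days → 13 June 1998.
Opposition Stay Credit: +248 days → 16 February 1999.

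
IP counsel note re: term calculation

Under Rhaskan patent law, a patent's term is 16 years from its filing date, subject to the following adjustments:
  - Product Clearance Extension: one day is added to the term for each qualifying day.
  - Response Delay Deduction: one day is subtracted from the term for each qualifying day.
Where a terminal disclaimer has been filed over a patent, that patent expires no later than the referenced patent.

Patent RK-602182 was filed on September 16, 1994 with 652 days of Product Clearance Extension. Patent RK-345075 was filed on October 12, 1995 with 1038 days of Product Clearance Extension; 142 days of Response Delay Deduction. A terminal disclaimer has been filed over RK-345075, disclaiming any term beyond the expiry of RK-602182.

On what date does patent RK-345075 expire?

Natural term of RK-345075:
  Base: filing + 16 years → 12 October 2011.
  Product Clearance Extension: +1038 days → 15 August 2014.
  Response Delay Deduction: −142 days → 26 March 2014.
Expiry of referenced patent RK-602182:
  Base: filing + 16 years → 16 September 2010.
  Product Clearance Extension: +652 days → 29 June 2012.
Terminal disclaimer: RK-345075 expires on the earlier of 26 March 2014 and 29 June 2012.

2012-06-29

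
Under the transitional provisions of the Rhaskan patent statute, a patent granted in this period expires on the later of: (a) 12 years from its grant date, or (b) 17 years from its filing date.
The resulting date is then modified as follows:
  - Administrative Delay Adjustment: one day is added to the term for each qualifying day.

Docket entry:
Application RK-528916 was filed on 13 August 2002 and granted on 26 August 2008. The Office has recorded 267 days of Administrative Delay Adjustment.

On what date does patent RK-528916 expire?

(a) grant + 12 years → 26 August 2020.
(b) filing + 17 years → 13 August 2019.
Later of the two: 26 August 2020.
Administrative Delay Adjustment: +267 days → 20 May 2021.

May 20, 2021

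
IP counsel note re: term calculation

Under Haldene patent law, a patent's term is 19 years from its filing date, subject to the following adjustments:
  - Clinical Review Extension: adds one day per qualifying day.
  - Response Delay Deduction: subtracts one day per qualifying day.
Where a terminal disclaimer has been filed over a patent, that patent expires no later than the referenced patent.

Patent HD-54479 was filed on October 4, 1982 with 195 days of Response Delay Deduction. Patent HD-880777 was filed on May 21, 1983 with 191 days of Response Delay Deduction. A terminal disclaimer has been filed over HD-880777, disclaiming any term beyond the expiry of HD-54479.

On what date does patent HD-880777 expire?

Natural term of HD-880777:
  Base: filing + 19 years → 21 May 2002.
  Response Delay Deduction: −191 days → 11 November 2001.
Expiry of referenced patent HD-54479:
  Base: filing + 19 years → 4 October 2001.
  Response Delay Deduction: −195 days → 23 March 2001.
Terminal disclaimer: HD-880777 expires on the earlier of 11 November 2001 and 23 March 2001.

March 23, 2001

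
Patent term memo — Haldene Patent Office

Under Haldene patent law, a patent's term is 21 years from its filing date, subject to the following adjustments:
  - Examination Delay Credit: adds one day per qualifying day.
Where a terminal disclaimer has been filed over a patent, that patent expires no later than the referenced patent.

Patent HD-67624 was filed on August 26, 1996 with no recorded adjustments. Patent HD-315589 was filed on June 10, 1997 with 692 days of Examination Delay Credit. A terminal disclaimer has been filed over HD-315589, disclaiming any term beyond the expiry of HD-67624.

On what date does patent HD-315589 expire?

August 26, 2017

Natural term of HD-315589:
  Base: filing + 21 years → 10 June 2018.
  Examination Delay Credit: +692 days → 2 May 2020.
Expiry of referenced patent HD-67624:
  Base: filing + 21 years → 26 August 2017.
Terminal disclaimer: HD-315589 expires on the earlier of 2 May 2020 and 26 August 2017.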